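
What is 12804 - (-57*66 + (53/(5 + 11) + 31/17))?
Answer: 4504555/272 ≈ 16561.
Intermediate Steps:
12804 - (-57*66 + (53/(5 + 11) + 31/17)) = 12804 - (-3762 + (53/16 + 31*(1/17))) = 12804 - (-3762 + (53*(1/16) + 31/17)) = 12804 - (-3762 + (53/16 + 31/17)) = 12804 - (-3762 + 1397/272) = 12804 - 1*(-1021867/272) = 12804 + 1021867/272 = 4504555/272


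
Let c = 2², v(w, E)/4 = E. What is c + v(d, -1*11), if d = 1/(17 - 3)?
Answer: -40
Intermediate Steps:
d = 1/14 ≈ 0.071429
v(w, E) = 4*E
c = 4
c + v(d, -1*11) = 4 + 4*(-1*11) = 4 + 4*(-11) = 4 - 44 = -40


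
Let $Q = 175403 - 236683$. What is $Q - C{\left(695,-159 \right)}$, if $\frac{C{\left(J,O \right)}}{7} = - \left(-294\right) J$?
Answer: $-1491590$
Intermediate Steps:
$C{\left(J,O \right)} = 2058 J$ ($C{\left(J,O \right)} = 7 \left(- \left(-294\right) J\right) = 7 \cdot 294 J = 2058 J$)
$Q = -61280$ ($Q = 175403 - 236683 = -61280$)
$Q - C{\left(695,-159 \right)} = -61280 - 2058 \cdot 695 = -61280 - 1430310 = -1491590$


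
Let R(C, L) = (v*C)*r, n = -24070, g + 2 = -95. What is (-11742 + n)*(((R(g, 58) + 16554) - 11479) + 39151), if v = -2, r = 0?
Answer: -1583821512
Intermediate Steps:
g = -97 (g = -2 - 95 = -97)
R(C, L) = 0 (R(C, L) = -2*C*0 = 0)
(-11742 + n)*(((R(g, 58) + 16554) - 11479) + 39151) = (-11742 - 24070)*(((0 + 16554) - 11479) + 39151) = -35812*((16554 - 11479) + 39151) = -35812*(5075 + 39151) = -35812*44226 = -1583821512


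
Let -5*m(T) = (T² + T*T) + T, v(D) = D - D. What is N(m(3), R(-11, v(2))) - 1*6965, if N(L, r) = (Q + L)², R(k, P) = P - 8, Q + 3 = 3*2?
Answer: -174089/25 ≈ -6963.6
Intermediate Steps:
Q = 3 (Q = -3 + 3*2 = -3 + 6 = 3)
v(D) = 0
R(k, P) = -8 + P
m(T) = -2*T²/5 - T/5 (m(T) = -((T² + T*T) + T)/5 = -((T² + T²) + T)/5 = -(2*T² + T)/5 = -(T + 2*T²)/5 = -2*T²/5 - T/5)
N(L, r) = (3 + L)²
N(m(3), R(-11, v(2))) - 1*6965 = (3 - ⅕*3*(1 + 2*3))² - 1*6965 = (3 - ⅕*3*(1 + 6))² - 6965 = (3 - ⅕*3*7)² - 6965 = (3 - 21/5)² - 6965 = (-6/5)² - 6965 = 36/25 - 6965 = -174089/25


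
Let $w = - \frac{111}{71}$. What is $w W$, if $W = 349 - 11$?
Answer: $- \frac{37518}{71} \approx -528.42$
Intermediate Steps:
$W = 338$
$w = - \frac{111}{71}$ ($w = \left(-111\right) \frac{1}{71} = - \frac{111}{71} \approx -1.5634$)
$w W = \left(- \frac{111}{71}\right) 338 = - \frac{37518}{71}$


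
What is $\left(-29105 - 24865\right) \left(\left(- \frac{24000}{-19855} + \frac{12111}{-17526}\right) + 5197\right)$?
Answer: $- \frac{3253717490209095}{11599291} \approx -2.8051 \cdot 10^{8}$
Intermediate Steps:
$\left(-29105 - 24865\right) \left(\left(- \frac{24000}{-19855} + \frac{12111}{-17526}\right) + 5197\right) = - 53970 \left(\left(\left(-24000\right) \left(- \frac{1}{19855}\right) + 12111 \left(- \frac{1}{17526}\right)\right) + 5197\right) = - 53970 \left(\left(\frac{4800}{3971} - \frac{4037}{5842}\right) + 5197\right) = - 53970 \left(\frac{12010673}{23198582} + 5197\right) = \left(-53970\right) \frac{120575041327}{23198582} = - \frac{3253717490209095}{11599291}$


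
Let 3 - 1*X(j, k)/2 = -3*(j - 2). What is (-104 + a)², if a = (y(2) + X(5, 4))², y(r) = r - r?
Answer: 222784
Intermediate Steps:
y(r) = 0
X(j, k) = -6 + 6*j (X(j, k) = 6 - (-6)*(j - 2) = 6 - (-6)*(-2 + j) = 6 - 2*(6 - 3*j) = 6 + (-12 + 6*j) = -6 + 6*j)
a = 576 (a = (0 + (-6 + 6*5))² = (0 + (-6 + 30))² = (0 + 24)² = 24² = 576)
(-104 + a)² = (-104 + 576)² = 472² = 222784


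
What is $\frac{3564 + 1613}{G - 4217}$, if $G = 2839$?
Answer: $- \frac{5177}{1378} \approx -3.7569$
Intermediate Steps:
$\frac{3564 + 1613}{G - 4217} = \frac{3564 + 1613}{2839 - 4217} = \frac{5177}{-1378} = 5177 \left(- \frac{1}{1378}\right) = - \frac{5177}{1378}$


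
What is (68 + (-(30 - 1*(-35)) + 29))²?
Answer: 1024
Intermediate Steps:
(68 + (-(30 - 1*(-35)) + 29))² = (68 + (-(30 + 35) + 29))² = (68 + (-1*65 + 29))² = (68 + (-65 + 29))² = (68 - 36)² = 32² = 1024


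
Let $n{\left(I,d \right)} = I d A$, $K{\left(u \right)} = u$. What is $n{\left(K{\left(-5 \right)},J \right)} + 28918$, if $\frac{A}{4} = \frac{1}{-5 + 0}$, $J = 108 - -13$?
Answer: $29402$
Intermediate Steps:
$J = 121$ ($J = 108 + 13 = 121$)
$A = - \frac{4}{5}$ ($A = \frac{4}{-5 + 0} = \frac{4}{-5} = 4 \left(- \frac{1}{5}\right) = - \frac{4}{5} \approx -0.8$)
$n{\left(I,d \right)} = - \frac{4 I d}{5}$ ($n{\left(I,d \right)} = I d \left(- \frac{4}{5}\right) = - \frac{4 I d}{5}$)
$n{\left(K{\left(-5 \right)},J \right)} + 28918 = \left(- \frac{4}{5}\right) \left(-5\right) 121 + 28918 = 484 + 28918 = 29402$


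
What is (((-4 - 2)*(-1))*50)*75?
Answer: 22500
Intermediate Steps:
(((-4 - 2)*(-1))*50)*75 = (-6*(-1)*50)*75 = (6*50)*75 = 300*75 = 22500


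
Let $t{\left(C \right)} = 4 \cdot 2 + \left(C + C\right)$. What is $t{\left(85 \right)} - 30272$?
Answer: $-30094$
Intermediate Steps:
$t{\left(C \right)} = 8 + 2 C$
$t{\left(85 \right)} - 30272 = \left(8 + 2 \cdot 85\right) - 30272 = \left(8 + 170\right) - 30272 = 178 - 30272 = -30094$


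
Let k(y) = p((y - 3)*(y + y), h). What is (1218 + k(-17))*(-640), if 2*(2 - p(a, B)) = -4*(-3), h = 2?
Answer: -776960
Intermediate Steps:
p(a, B) = -4 (p(a, B) = 2 - (-2)*(-3) = 2 - 1/2*12 = 2 - 6 = -4)
k(y) = -4
(1218 + k(-17))*(-640) = (1218 - 4)*(-640) = 1214*(-640) = -776960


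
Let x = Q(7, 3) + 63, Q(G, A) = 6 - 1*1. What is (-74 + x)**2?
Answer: 36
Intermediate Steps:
Q(G, A) = 5 (Q(G, A) = 6 - 1 = 5)
x = 68 (x = 5 + 63 = 68)
(-74 + x)**2 = (-74 + 68)**2 = (-6)**2 = 36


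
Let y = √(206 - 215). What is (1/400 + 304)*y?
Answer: 364803*I/400 ≈ 912.01*I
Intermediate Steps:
y = 3*I (y = √(-9) = 3*I ≈ 3.0*I)
(1/400 + 304)*y = (1/400 + 304)*(3*I) = 121601*(3*I)/400 = 364803*I/400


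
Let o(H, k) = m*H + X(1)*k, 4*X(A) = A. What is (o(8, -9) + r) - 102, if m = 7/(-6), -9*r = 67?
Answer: -4357/36 ≈ -121.03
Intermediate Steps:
X(A) = A/4
r = -67/9 (r = -1/9*67 = -67/9 ≈ -7.4444)
m = -7/6 (m = 7*(-1/6) = -7/6 ≈ -1.1667)
o(H, k) = -7*H/6 + k/4 (o(H, k) = -7*H/6 + ((1/4)*1)*k = -7*H/6 + k/4)
(o(8, -9) + r) - 102 = ((-7/6*8 + (1/4)*(-9)) - 67/9) - 102 = ((-28/3 - 9/4) - 67/9) - 102 = (-139/12 - 67/9) - 102 = -685/36 - 102 = -4357/36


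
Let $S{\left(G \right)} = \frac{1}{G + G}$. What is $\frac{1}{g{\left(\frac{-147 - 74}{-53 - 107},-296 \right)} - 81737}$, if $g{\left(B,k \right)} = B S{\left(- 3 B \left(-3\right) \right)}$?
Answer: $- \frac{18}{1471265} \approx -1.2234 \cdot 10^{-5}$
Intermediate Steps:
$S{\left(G \right)} = \frac{1}{2 G}$
$g{\left(B,k \right)} = \frac{1}{18}$ ($g{\left(B,k \right)} = B \frac{1}{2 - 3 B \left(-3\right)} = B \frac{1}{2 \cdot 9 B} = B \frac{\frac{1}{9} \frac{1}{B}}{2} = B \frac{1}{18 B} = \frac{1}{18}$)
$\frac{1}{g{\left(\frac{-147 - 74}{-53 - 107},-296 \right)} - 81737} = \frac{1}{\frac{1}{18} - 81737} = \frac{1}{- \frac{1471265}{18}} = - \frac{18}{1471265}$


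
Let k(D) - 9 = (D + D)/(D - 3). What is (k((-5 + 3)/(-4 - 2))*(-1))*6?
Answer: -105/2 ≈ -52.500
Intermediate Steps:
k(D) = 9 + 2*D/(-3 + D) (k(D) = 9 + (D + D)/(D - 3) = 9 + (2*D)/(-3 + D) = 9 + 2*D/(-3 + D))
(k((-5 + 3)/(-4 - 2))*(-1))*6 = (((-27 + 11*((-5 + 3)/(-4 - 2)))/(-3 + (-5 + 3)/(-4 - 2)))*(-1))*6 = (((-27 + 11*(-2/(-6)))/(-3 - 2/(-6)))*(-1))*6 = (((-27 + 11*(-2*(-⅙)))/(-3 - 2*(-⅙)))*(-1))*6 = (((-27 + 11*(⅓))/(-3 + ⅓))*(-1))*6 = (((-27 + 11/3)/(-8/3))*(-1))*6 = (-3/8*(-70/3)*(-1))*6 = ((35/4)*(-1))*6 = -35/4*6 = -105/2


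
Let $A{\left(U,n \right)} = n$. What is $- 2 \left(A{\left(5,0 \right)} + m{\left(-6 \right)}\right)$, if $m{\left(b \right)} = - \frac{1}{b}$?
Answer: $- \frac{1}{3} \approx -0.33333$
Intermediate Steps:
$- 2 \left(A{\left(5,0 \right)} + m{\left(-6 \right)}\right) = - 2 \left(0 - \frac{1}{-6}\right) = - 2 \left(0 - - \frac{1}{6}\right) = - 2 \left(0 + \frac{1}{6}\right) = \left(-2\right) \frac{1}{6} = - \frac{1}{3}$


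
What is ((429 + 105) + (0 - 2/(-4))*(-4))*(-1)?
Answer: -532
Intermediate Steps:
((429 + 105) + (0 - 2/(-4))*(-4))*(-1) = (534 + (0 - 2*(-1/4))*(-4))*(-1) = (534 + (0 + 1/2)*(-4))*(-1) = (534 + (1/2)*(-4))*(-1) = (534 - 2)*(-1) = 532*(-1) = -532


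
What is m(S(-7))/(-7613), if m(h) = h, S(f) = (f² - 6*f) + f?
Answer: -84/7613 ≈ -0.011034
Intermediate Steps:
S(f) = f² - 5*f
m(S(-7))/(-7613) = -7*(-5 - 7)/(-7613) = -7*(-12)*(-1/7613) = 84*(-1/7613) = -84/7613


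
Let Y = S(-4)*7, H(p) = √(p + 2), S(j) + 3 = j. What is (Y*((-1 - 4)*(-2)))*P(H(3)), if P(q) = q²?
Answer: -2450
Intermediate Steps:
S(j) = -3 + j
H(p) = √(2 + p)
Y = -49 (Y = (-3 - 4)*7 = -7*7 = -49)
(Y*((-1 - 4)*(-2)))*P(H(3)) = (-49*(-1 - 4)*(-2))*(√(2 + 3))² = (-(-245)*(-2))*(√5)² = -49*10*5 = -490*5 = -2450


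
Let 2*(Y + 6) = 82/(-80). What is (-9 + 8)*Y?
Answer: 521/80 ≈ 6.5125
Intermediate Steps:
Y = -521/80 (Y = -6 + (82/(-80))/2 = -6 + (82*(-1/80))/2 = -6 + (½)*(-41/40) = -6 - 41/80 = -521/80 ≈ -6.5125)
(-9 + 8)*Y = (-9 + 8)*(-521/80) = -1*(-521/80) = 521/80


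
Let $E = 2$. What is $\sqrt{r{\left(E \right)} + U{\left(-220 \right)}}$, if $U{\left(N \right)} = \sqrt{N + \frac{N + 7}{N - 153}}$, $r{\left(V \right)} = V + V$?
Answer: $\frac{\sqrt{556516 + 373 i \sqrt{30528931}}}{373} \approx 3.11 + 2.3816 i$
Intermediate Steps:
$r{\left(V \right)} = 2 V$
$U{\left(N \right)} = \sqrt{N + \frac{7 + N}{-153 + N}}$
$\sqrt{r{\left(E \right)} + U{\left(-220 \right)}} = \sqrt{2 \cdot 2 + \sqrt{\frac{7 - 220 - 220 \left(-153 - 220\right)}{-153 - 220}}} = \sqrt{4 + \sqrt{\frac{7 - 220 - -82060}{-373}}} = \sqrt{4 + \sqrt{- \frac{7 - 220 + 82060}{373}}} = \sqrt{4 + \sqrt{\left(- \frac{1}{373}\right) 81847}} = \sqrt{4 + \sqrt{- \frac{81847}{373}}} = \sqrt{4 + \frac{i \sqrt{30528931}}{373}}$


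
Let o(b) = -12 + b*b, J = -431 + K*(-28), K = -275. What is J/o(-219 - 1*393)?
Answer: 2423/124844 ≈ 0.019408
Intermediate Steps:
J = 7269 (J = -431 - 275*(-28) = -431 + 7700 = 7269)
o(b) = -12 + b²
J/o(-219 - 1*393) = 7269/(-12 + (-219 - 1*393)²) = 7269/(-12 + (-219 - 393)²) = 7269/(-12 + (-612)²) = 7269/(-12 + 374544) = 7269/374532 = 7269*(1/374532) = 2423/124844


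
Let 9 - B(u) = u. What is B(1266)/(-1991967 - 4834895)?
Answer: 1257/6826862 ≈ 0.00018413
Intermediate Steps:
B(u) = 9 - u
B(1266)/(-1991967 - 4834895) = (9 - 1*1266)/(-1991967 - 4834895) = (9 - 1266)/(-6826862) = -1257*(-1/6826862) = 1257/6826862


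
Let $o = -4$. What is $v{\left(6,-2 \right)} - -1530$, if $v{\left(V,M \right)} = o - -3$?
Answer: $1529$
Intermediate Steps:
$v{\left(V,M \right)} = -1$ ($v{\left(V,M \right)} = -4 - -3 = -4 + 3 = -1$)
$v{\left(6,-2 \right)} - -1530 = -1 - -1530 = -1 + 1530 = 1529$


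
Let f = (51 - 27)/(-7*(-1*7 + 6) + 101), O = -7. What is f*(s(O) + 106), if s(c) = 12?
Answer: 236/9 ≈ 26.222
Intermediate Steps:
f = 2/9 (f = 24/(-7*(-7 + 6) + 101) = 24/(-7*(-1) + 101) = 24/(7 + 101) = 24/108 = 24*(1/108) = 2/9 ≈ 0.22222)
f*(s(O) + 106) = 2*(12 + 106)/9 = (2/9)*118 = 236/9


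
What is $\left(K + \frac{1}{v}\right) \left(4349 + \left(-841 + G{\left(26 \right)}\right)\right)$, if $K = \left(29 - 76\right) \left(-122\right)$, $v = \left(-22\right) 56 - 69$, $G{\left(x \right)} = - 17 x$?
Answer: $\frac{22872154578}{1301} \approx 1.758 \cdot 10^{7}$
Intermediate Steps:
$v = -1301$ ($v = -1232 - 69 = -1301$)
$K = 5734$ ($K = \left(-47\right) \left(-122\right) = 5734$)
$\left(K + \frac{1}{v}\right) \left(4349 + \left(-841 + G{\left(26 \right)}\right)\right) = \left(5734 + \frac{1}{-1301}\right) \left(4349 - 1283\right) = \left(5734 - \frac{1}{1301}\right) \left(4349 - 1283\right) = \frac{7459933 \left(4349 - 1283\right)}{1301} = \frac{7459933}{1301} \cdot 3066 = \frac{22872154578}{1301}$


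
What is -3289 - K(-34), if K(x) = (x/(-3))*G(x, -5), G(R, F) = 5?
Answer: -10037/3 ≈ -3345.7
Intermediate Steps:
K(x) = -5*x/3 (K(x) = (x/(-3))*5 = (x*(-1/3))*5 = -x/3*5 = -5*x/3)
-3289 - K(-34) = -3289 - (-5)*(-34)/3 = -3289 - 1*170/3 = -3289 - 170/3 = -10037/3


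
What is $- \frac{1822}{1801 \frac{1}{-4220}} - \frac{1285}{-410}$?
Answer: $\frac{630947737}{147682} \approx 4272.3$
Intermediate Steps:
$- \frac{1822}{1801 \frac{1}{-4220}} - \frac{1285}{-410} = - \frac{1822}{1801 \left(- \frac{1}{4220}\right)} - - \frac{257}{82} = - \frac{1822}{- \frac{1801}{4220}} + \frac{257}{82} = \left(-1822\right) \left(- \frac{4220}{1801}\right) + \frac{257}{82} = \frac{7688840}{1801} + \frac{257}{82} = \frac{630947737}{147682}$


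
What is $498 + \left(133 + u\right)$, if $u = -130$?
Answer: $501$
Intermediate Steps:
$498 + \left(133 + u\right) = 498 + \left(133 - 130\right) = 498 + 3 = 501$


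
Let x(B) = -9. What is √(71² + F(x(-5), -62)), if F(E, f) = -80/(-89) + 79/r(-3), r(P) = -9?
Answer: √358806170/267 ≈ 70.944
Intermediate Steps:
F(E, f) = -6311/801 (F(E, f) = -80/(-89) + 79/(-9) = -80*(-1/89) + 79*(-⅑) = 80/89 - 79/9 = -6311/801)
√(71² + F(x(-5), -62)) = √(71² - 6311/801) = √(5041 - 6311/801) = √(4031530/801) = √358806170/267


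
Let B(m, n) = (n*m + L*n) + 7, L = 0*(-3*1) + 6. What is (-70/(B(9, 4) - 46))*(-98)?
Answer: 980/3 ≈ 326.67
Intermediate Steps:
L = 6 (L = 0*(-3) + 6 = 0 + 6 = 6)
B(m, n) = 7 + 6*n + m*n (B(m, n) = (n*m + 6*n) + 7 = (m*n + 6*n) + 7 = (6*n + m*n) + 7 = 7 + 6*n + m*n)
(-70/(B(9, 4) - 46))*(-98) = (-70/((7 + 6*4 + 9*4) - 46))*(-98) = (-70/((7 + 24 + 36) - 46))*(-98) = (-70/(67 - 46))*(-98) = (-70/21)*(-98) = ((1/21)*(-70))*(-98) = -10/3*(-98) = 980/3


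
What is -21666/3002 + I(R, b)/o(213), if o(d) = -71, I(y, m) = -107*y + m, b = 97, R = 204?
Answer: 31849088/106571 ≈ 298.85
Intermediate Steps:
I(y, m) = m - 107*y
-21666/3002 + I(R, b)/o(213) = -21666/3002 + (97 - 107*204)/(-71) = -21666*1/3002 + (97 - 21828)*(-1/71) = -10833/1501 - 21731*(-1/71) = -10833/1501 + 21731/71 = 31849088/106571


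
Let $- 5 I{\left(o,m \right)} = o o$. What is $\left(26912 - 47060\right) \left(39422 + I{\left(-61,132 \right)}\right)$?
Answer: $- \frac{3896401572}{5} \approx -7.7928 \cdot 10^{8}$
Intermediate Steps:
$I{\left(o,m \right)} = - \frac{o^{2}}{5}$ ($I{\left(o,m \right)} = - \frac{o o}{5} = - \frac{o^{2}}{5}$)
$\left(26912 - 47060\right) \left(39422 + I{\left(-61,132 \right)}\right) = \left(26912 - 47060\right) \left(39422 - \frac{\left(-61\right)^{2}}{5}\right) = - 20148 \left(39422 - \frac{3721}{5}\right) = \left(-20148\right) \frac{193389}{5} = - \frac{3896401572}{5}$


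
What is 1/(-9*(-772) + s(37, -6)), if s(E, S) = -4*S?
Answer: 1/6972 ≈ 0.00014343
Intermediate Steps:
1/(-9*(-772) + s(37, -6)) = 1/(-9*(-772) - 4*(-6)) = 1/(6948 + 24) = 1/6972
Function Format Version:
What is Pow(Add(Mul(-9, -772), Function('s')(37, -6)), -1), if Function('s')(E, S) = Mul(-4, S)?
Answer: Rational(1, 6972) ≈ 0.00014343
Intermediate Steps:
Pow(Add(Mul(-9, -772), Function('s')(37, -6)), -1) = Pow(Add(Mul(-9, -772), Mul(-4, -6)), -1) = Pow(Add(6948, 24), -1) = Pow(6972, -1) = Rational(1, 6972)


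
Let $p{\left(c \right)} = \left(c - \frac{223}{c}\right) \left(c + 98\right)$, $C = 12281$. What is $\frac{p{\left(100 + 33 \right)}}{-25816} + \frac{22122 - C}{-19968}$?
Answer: $- \frac{157078517}{94176768} \approx -1.6679$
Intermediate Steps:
$p{\left(c \right)} = \left(98 + c\right) \left(c - \frac{223}{c}\right)$ ($p{\left(c \right)} = \left(c - \frac{223}{c}\right) \left(98 + c\right) = \left(98 + c\right) \left(c - \frac{223}{c}\right)$)
$\frac{p{\left(100 + 33 \right)}}{-25816} + \frac{22122 - C}{-19968} = \frac{-223 + \left(100 + 33\right)^{2} - \frac{21854}{100 + 33} + 98 \left(100 + 33\right)}{-25816} + \frac{22122 - 12281}{-19968} = \left(-223 + 133^{2} - \frac{21854}{133} + 98 \cdot 133\right) \left(- \frac{1}{25816}\right) + \left(22122 - 12281\right) \left(- \frac{1}{19968}\right) = \left(-223 + 17689 - \frac{3122}{19} + 13034\right) \left(- \frac{1}{25816}\right) + 9841 \left(- \frac{1}{19968}\right) = \left(-223 + 17689 - \frac{3122}{19} + 13034\right) \left(- \frac{1}{25816}\right) - \frac{757}{1536} = \frac{576378}{19} \left(- \frac{1}{25816}\right) - \frac{757}{1536} = - \frac{288189}{245252} - \frac{757}{1536} = - \frac{157078517}{94176768}$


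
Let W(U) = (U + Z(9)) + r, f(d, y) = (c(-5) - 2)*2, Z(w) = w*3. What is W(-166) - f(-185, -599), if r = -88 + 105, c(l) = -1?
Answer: -116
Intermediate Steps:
Z(w) = 3*w
r = 17
f(d, y) = -6 (f(d, y) = (-1 - 2)*2 = -3*2 = -6)
W(U) = 44 + U (W(U) = (U + 3*9) + 17 = (U + 27) + 17 = (27 + U) + 17 = 44 + U)
W(-166) - f(-185, -599) = (44 - 166) - 1*(-6) = -122 + 6 = -116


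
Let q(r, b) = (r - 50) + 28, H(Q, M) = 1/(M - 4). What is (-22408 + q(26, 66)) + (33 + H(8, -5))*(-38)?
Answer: -212884/9 ≈ -23654.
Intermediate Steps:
H(Q, M) = 1/(-4 + M)
q(r, b) = -22 + r (q(r, b) = (-50 + r) + 28 = -22 + r)
(-22408 + q(26, 66)) + (33 + H(8, -5))*(-38) = (-22408 + (-22 + 26)) + (33 + 1/(-4 - 5))*(-38) = (-22408 + 4) + (33 + 1/(-9))*(-38) = -22404 + (33 - 1/9)*(-38) = -22404 + (296/9)*(-38) = -22404 - 11248/9 = -212884/9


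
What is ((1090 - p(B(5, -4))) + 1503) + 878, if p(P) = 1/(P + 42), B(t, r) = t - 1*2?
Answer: 156194/45 ≈ 3471.0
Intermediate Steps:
B(t, r) = -2 + t (B(t, r) = t - 2 = -2 + t)
p(P) = 1/(42 + P)
((1090 - p(B(5, -4))) + 1503) + 878 = ((1090 - 1/(42 + (-2 + 5))) + 1503) + 878 = ((1090 - 1/(42 + 3)) + 1503) + 878 = ((1090 - 1/45) + 1503) + 878 = (49049/45 + 1503) + 878 = 116684/45 + 878 = 156194/45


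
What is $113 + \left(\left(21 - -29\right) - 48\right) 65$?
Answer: $243$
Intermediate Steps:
$113 + \left(\left(21 - -29\right) - 48\right) 65 = 113 + \left(\left(21 + 29\right) - 48\right) 65 = 113 + \left(50 - 48\right) 65 = 113 + 2 \cdot 65 = 113 + 130 = 243$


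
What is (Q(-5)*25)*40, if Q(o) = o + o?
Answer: -10000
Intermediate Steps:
Q(o) = 2*o
(Q(-5)*25)*40 = ((2*(-5))*25)*40 = -10*25*40 = -250*40 = -10000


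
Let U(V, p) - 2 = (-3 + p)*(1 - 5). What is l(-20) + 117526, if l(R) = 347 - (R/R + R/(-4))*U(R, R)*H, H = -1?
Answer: 118437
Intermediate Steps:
U(V, p) = 14 - 4*p (U(V, p) = 2 + (-3 + p)*(1 - 5) = 2 + (-3 + p)*(-4) = 2 + (12 - 4*p) = 14 - 4*p)
l(R) = 347 + (1 - R/4)*(14 - 4*R) (l(R) = 347 - (R/R + R/(-4))*(14 - 4*R)*(-1) = 347 - (1 + R*(-¼))*(14 - 4*R)*(-1) = 347 - (1 - R/4)*(14 - 4*R)*(-1) = 347 - (-1)*(1 - R/4)*(14 - 4*R) = 347 + (1 - R/4)*(14 - 4*R))
l(-20) + 117526 = (361 + (-20)² - 15/2*(-20)) + 117526 = (361 + 400 + 150) + 117526 = 911 + 117526 = 118437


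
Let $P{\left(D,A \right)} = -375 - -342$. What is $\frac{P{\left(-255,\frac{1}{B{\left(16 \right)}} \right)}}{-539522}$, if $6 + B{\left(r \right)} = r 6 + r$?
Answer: $\frac{33}{539522} \approx 6.1165 \cdot 10^{-5}$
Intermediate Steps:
$B{\left(r \right)} = -6 + 7 r$ ($B{\left(r \right)} = -6 + \left(r 6 + r\right) = -6 + \left(6 r + r\right) = -6 + 7 r$)
$P{\left(D,A \right)} = -33$ ($P{\left(D,A \right)} = -375 + 342 = -33$)
$\frac{P{\left(-255,\frac{1}{B{\left(16 \right)}} \right)}}{-539522} = - \frac{33}{-539522} = \left(-33\right) \left(- \frac{1}{539522}\right) = \frac{33}{539522}$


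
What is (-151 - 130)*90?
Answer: -25290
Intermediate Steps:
(-151 - 130)*90 = -281*90 = -25290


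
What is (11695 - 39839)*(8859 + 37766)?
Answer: -1312214000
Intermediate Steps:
(11695 - 39839)*(8859 + 37766) = -28144*46625 = -1312214000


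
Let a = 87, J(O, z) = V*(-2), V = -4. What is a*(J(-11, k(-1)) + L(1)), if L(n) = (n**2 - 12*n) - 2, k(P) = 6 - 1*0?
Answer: -435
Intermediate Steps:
k(P) = 6 (k(P) = 6 + 0 = 6)
J(O, z) = 8 (J(O, z) = -4*(-2) = 8)
L(n) = -2 + n**2 - 12*n
a*(J(-11, k(-1)) + L(1)) = 87*(8 + (-2 + 1**2 - 12*1)) = 87*(8 + (-2 + 1 - 12)) = 87*(8 - 13) = 87*(-5) = -435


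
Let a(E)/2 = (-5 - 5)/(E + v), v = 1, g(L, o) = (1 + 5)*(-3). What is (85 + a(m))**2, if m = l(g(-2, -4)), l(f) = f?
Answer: 2146225/289 ≈ 7426.4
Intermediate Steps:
g(L, o) = -18 (g(L, o) = 6*(-3) = -18)
m = -18
a(E) = -20/(1 + E) (a(E) = 2*((-5 - 5)/(E + 1)) = 2*(-10/(1 + E)) = -20/(1 + E))
(85 + a(m))**2 = (85 - 20/(1 - 18))**2 = (85 - 20/(-17))**2 = (85 - 20*(-1/17))**2 = (85 + 20/17)**2 = (1465/17)**2 = 2146225/289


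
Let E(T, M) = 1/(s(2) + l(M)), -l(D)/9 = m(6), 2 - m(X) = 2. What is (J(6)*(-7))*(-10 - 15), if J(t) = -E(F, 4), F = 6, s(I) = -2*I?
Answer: 175/4 ≈ 43.750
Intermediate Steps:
m(X) = 0 (m(X) = 2 - 1*2 = 2 - 2 = 0)
l(D) = 0 (l(D) = -9*0 = 0)
E(T, M) = -¼ (E(T, M) = 1/(-2*2 + 0) = 1/(-4 + 0) = 1/(-4) = -¼)
J(t) = ¼ (J(t) = -1*(-¼) = ¼)
(J(6)*(-7))*(-10 - 15) = ((¼)*(-7))*(-10 - 15) = -7/4*(-25) = 175/4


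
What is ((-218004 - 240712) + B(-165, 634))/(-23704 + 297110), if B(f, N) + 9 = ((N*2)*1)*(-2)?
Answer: -461261/273406 ≈ -1.6871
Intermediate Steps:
B(f, N) = -9 - 4*N (B(f, N) = -9 + ((N*2)*1)*(-2) = -9 + ((2*N)*1)*(-2) = -9 + (2*N)*(-2) = -9 - 4*N)
((-218004 - 240712) + B(-165, 634))/(-23704 + 297110) = ((-218004 - 240712) + (-9 - 4*634))/(-23704 + 297110) = (-458716 + (-9 - 2536))/273406 = (-458716 - 2545)*(1/273406) = -461261*1/273406 = -461261/273406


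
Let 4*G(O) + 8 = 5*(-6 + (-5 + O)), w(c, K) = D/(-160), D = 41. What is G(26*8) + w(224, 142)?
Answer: 39039/160 ≈ 243.99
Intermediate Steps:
w(c, K) = -41/160 (w(c, K) = 41/(-160) = 41*(-1/160) = -41/160)
G(O) = -63/4 + 5*O/4 (G(O) = -2 + (5*(-6 + (-5 + O)))/4 = -2 + (5*(-11 + O))/4 = -2 + (-55 + 5*O)/4 = -2 + (-55/4 + 5*O/4) = -63/4 + 5*O/4)
G(26*8) + w(224, 142) = (-63/4 + 5*(26*8)/4) - 41/160 = (-63/4 + (5/4)*208) - 41/160 = (-63/4 + 260) - 41/160 = 977/4 - 41/160 = 39039/160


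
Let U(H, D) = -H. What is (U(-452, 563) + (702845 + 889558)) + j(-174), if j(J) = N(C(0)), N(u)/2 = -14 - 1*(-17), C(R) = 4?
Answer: 1592861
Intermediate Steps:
N(u) = 6 (N(u) = 2*(-14 - 1*(-17)) = 2*(-14 + 17) = 2*3 = 6)
j(J) = 6
(U(-452, 563) + (702845 + 889558)) + j(-174) = (-1*(-452) + (702845 + 889558)) + 6 = (452 + 1592403) + 6 = 1592855 + 6 = 1592861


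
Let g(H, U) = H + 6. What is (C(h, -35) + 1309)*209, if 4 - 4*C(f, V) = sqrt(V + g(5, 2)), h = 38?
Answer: 273790 - 209*I*sqrt(6)/2 ≈ 2.7379e+5 - 255.97*I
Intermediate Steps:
g(H, U) = 6 + H
C(f, V) = 1 - sqrt(11 + V)/4 (C(f, V) = 1 - sqrt(V + (6 + 5))/4 = 1 - sqrt(V + 11)/4 = 1 - sqrt(11 + V)/4)
(C(h, -35) + 1309)*209 = ((1 - sqrt(11 - 35)/4) + 1309)*209 = ((1 - I*sqrt(6)/2) + 1309)*209 = (1310 - I*sqrt(6)/2)*209 = 273790 - 209*I*sqrt(6)/2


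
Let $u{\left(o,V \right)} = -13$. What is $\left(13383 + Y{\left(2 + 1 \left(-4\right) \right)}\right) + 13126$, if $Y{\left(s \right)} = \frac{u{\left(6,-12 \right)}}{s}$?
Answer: $\frac{53031}{2} \approx 26516.0$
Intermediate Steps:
$Y{\left(s \right)} = - \frac{13}{s}$
$\left(13383 + Y{\left(2 + 1 \left(-4\right) \right)}\right) + 13126 = \left(13383 - \frac{13}{2 + 1 \left(-4\right)}\right) + 13126 = \left(13383 - \frac{13}{2 - 4}\right) + 13126 = \left(13383 - \frac{13}{-2}\right) + 13126 = \left(13383 - - \frac{13}{2}\right) + 13126 = \left(13383 + \frac{13}{2}\right) + 13126 = \frac{26779}{2} + 13126 = \frac{53031}{2}$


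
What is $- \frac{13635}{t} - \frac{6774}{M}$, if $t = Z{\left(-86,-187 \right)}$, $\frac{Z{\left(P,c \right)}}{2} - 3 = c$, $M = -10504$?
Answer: $\frac{18214359}{483184} \approx 37.697$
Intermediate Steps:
$Z{\left(P,c \right)} = 6 + 2 c$
$t = -368$ ($t = 6 + 2 \left(-187\right) = 6 - 374 = -368$)
$- \frac{13635}{t} - \frac{6774}{M} = - \frac{13635}{-368} - \frac{6774}{-10504} = \left(-13635\right) \left(- \frac{1}{368}\right) - - \frac{3387}{5252} = \frac{13635}{368} + \frac{3387}{5252} = \frac{18214359}{483184}$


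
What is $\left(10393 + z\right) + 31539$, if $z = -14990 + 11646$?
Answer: $38588$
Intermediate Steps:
$z = -3344$
$\left(10393 + z\right) + 31539 = \left(10393 - 3344\right) + 31539 = 7049 + 31539 = 38588$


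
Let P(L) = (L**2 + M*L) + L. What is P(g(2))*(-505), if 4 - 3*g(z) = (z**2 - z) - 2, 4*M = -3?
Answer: -9595/9 ≈ -1066.1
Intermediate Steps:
M = -3/4 (M = (1/4)*(-3) = -3/4 ≈ -0.75000)
g(z) = 2 - z**2/3 + z/3 (g(z) = 4/3 - ((z**2 - z) - 2)/3 = 4/3 - (-2 + z**2 - z)/3 = 4/3 + (2/3 - z**2/3 + z/3) = 2 - z**2/3 + z/3)
P(L) = L**2 + L/4 (P(L) = (L**2 - 3*L/4) + L = L**2 + L/4)
P(g(2))*(-505) = ((2 - 1/3*2**2 + (1/3)*2)*(1/4 + (2 - 1/3*2**2 + (1/3)*2)))*(-505) = ((2 - 1/3*4 + 2/3)*(1/4 + (2 - 1/3*4 + 2/3)))*(-505) = ((2 - 4/3 + 2/3)*(1/4 + (2 - 4/3 + 2/3)))*(-505) = (4*(1/4 + 4/3)/3)*(-505) = ((4/3)*(19/12))*(-505) = (19/9)*(-505) = -9595/9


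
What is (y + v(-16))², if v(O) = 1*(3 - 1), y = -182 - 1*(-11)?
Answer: 28561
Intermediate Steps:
y = -171 (y = -182 + 11 = -171)
v(O) = 2 (v(O) = 1*2 = 2)
(y + v(-16))² = (-171 + 2)² = (-169)² = 28561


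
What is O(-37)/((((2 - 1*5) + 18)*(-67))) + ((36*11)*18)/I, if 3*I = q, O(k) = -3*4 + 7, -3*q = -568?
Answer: 1611890/14271 ≈ 112.95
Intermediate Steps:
q = 568/3 (q = -⅓*(-568) = 568/3 ≈ 189.33)
O(k) = -5 (O(k) = -12 + 7 = -5)
I = 568/9 (I = (⅓)*(568/3) = 568/9 ≈ 63.111)
O(-37)/((((2 - 1*5) + 18)*(-67))) + ((36*11)*18)/I = -5*(-1/(67*((2 - 1*5) + 18))) + ((36*11)*18)/(568/9) = -5*(-1/(67*((2 - 5) + 18))) + (396*18)*(9/568) = -5*(-1/(67*(-3 + 18))) + 7128*(9/568) = -5/(15*(-67)) + 8019/71 = -5/(-1005) + 8019/71 = -5*(-1/1005) + 8019/71 = 1/201 + 8019/71 = 1611890/14271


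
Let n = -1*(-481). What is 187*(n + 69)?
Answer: 102850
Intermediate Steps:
n = 481
187*(n + 69) = 187*(481 + 69) = 187*550 = 102850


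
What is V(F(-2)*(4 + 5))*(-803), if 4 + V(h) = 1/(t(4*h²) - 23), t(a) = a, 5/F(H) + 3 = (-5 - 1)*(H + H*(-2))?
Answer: 40953/13 ≈ 3150.2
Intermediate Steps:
F(H) = 5/(-3 + 6*H) (F(H) = 5/(-3 + (-5 - 1)*(H + H*(-2))) = 5/(-3 - 6*(H - 2*H)) = 5/(-3 - (-6)*H) = 5/(-3 + 6*H))
V(h) = -4 + 1/(-23 + 4*h²) (V(h) = -4 + 1/(4*h² - 23) = -4 + 1/(-23 + 4*h²))
V(F(-2)*(4 + 5))*(-803) = ((93 - 16*25*(4 + 5)²/(9*(-1 + 2*(-2))²))/(-23 + 4*((5/(3*(-1 + 2*(-2))))*(4 + 5))²))*(-803) = ((93 - 16*225/(-1 - 4)²)/(-23 + 4*((5/(3*(-1 - 4)))*9)²))*(-803) = ((93 - 16*(((5/3)/(-5))*9)²)/(-23 + 4*(((5/3)/(-5))*9)²))*(-803) = ((93 - 16*(((5/3)*(-⅕))*9)²)/(-23 + 4*(((5/3)*(-⅕))*9)²))*(-803) = ((93 - 16*(-⅓*9)²)/(-23 + 4*(-⅓*9)²))*(-803) = ((93 - 16*(-3)²)/(-23 + 4*(-3)²))*(-803) = ((93 - 16*9)/(-23 + 4*9))*(-803) = ((93 - 144)/(-23 + 36))*(-803) = (-51/13)*(-803) = ((1/13)*(-51))*(-803) = -51/13*(-803) = 40953/13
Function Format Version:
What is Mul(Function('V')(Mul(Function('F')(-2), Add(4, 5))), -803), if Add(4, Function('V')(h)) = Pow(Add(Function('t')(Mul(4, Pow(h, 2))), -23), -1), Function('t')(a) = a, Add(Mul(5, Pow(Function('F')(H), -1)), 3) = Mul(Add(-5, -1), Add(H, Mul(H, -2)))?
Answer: Rational(40953, 13) ≈ 3150.2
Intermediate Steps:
Function('F')(H) = Mul(5, Pow(Add(-3, Mul(6, H)), -1)) (Function('F')(H) = Mul(5, Pow(Add(-3, Mul(Add(-5, -1), Add(H, Mul(H, -2)))), -1)) = Mul(5, Pow(Add(-3, Mul(-6, Add(H, Mul(-2, H)))), -1)) = Mul(5, Pow(Add(-3, Mul(-6, Mul(-1, H))), -1)) = Mul(5, Pow(Add(-3, Mul(6, H)), -1)))
Function('V')(h) = Add(-4, Pow(Add(-23, Mul(4, Pow(h, 2))), -1)) (Function('V')(h) = Add(-4, Pow(Add(Mul(4, Pow(h, 2)), -23), -1)) = Add(-4, Pow(Add(-23, Mul(4, Pow(h, 2))), -1)))
Mul(Function('V')(Mul(Function('F')(-2), Add(4, 5))), -803) = Mul(Mul(Pow(Add(-23, Mul(4, Pow(Mul(Mul(Rational(5, 3), Pow(Add(-1, Mul(2, -2)), -1)), Add(4, 5)), 2))), -1), Add(93, Mul(-16, Pow(Mul(Mul(Rational(5, 3), Pow(Add(-1, Mul(2, -2)), -1)), Add(4, 5)), 2)))), -803) = Mul(Mul(Pow(Add(-23, Mul(4, Pow(Mul(Mul(Rational(5, 3), Pow(Add(-1, -4), -1)), 9), 2))), -1), Add(93, Mul(-16, Pow(Mul(Mul(Rational(5, 3), Pow(Add(-1, -4), -1)), 9), 2)))), -803) = Mul(Mul(Pow(Add(-23, Mul(4, Pow(Mul(Mul(Rational(5, 3), Pow(-5, -1)), 9), 2))), -1), Add(93, Mul(-16, Pow(Mul(Mul(Rational(5, 3), Pow(-5, -1)), 9), 2)))), -803) = Mul(Mul(Pow(Add(-23, Mul(4, Pow(Mul(Mul(Rational(5, 3), Rational(-1, 5)), 9), 2))), -1), Add(93, Mul(-16, Pow(Mul(Mul(Rational(5, 3), Rational(-1, 5)), 9), 2)))), -803) = Mul(Mul(Pow(Add(-23, Mul(4, Pow(Mul(Rational(-1, 3), 9), 2))), -1), Add(93, Mul(-16, Pow(Mul(Rational(-1, 3), 9), 2)))), -803) = Mul(Mul(Pow(Add(-23, Mul(4, Pow(-3, 2))), -1), Add(93, Mul(-16, Pow(-3, 2)))), -803) = Mul(Mul(Pow(Add(-23, Mul(4, 9)), -1), Add(93, Mul(-16, 9))), -803) = Mul(Mul(Pow(Add(-23, 36), -1), Add(93, -144)), -803) = Mul(Mul(Pow(13, -1), -51), -803) = Mul(Mul(Rational(1, 13), -51), -803) = Mul(Rational(-51, 13), -803) = Rational(40953, 13)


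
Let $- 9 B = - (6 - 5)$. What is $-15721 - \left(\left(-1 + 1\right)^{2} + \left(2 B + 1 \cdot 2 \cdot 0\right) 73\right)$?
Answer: $- \frac{141635}{9} \approx -15737.0$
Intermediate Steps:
$B = \frac{1}{9}$ ($B = - \frac{\left(-1\right) \left(6 - 5\right)}{9} = - \frac{\left(-1\right) 1}{9} = \left(- \frac{1}{9}\right) \left(-1\right) = \frac{1}{9} \approx 0.11111$)
$-15721 - \left(\left(-1 + 1\right)^{2} + \left(2 B + 1 \cdot 2 \cdot 0\right) 73\right) = -15721 - \left(\left(-1 + 1\right)^{2} + \left(2 \cdot \frac{1}{9} + 1 \cdot 2 \cdot 0\right) 73\right) = -15721 - \left(0^{2} + \left(\frac{2}{9} + 2 \cdot 0\right) 73\right) = -15721 - \left(0 + \left(\frac{2}{9} + 0\right) 73\right) = -15721 - \left(0 + \frac{2}{9} \cdot 73\right) = -15721 - \left(0 + \frac{146}{9}\right) = -15721 - \frac{146}{9} = - \frac{141635}{9}$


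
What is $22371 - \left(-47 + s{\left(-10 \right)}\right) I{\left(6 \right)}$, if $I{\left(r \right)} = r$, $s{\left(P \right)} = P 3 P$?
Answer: $20853$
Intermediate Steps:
$s{\left(P \right)} = 3 P^{2}$ ($s{\left(P \right)} = 3 P P = 3 P^{2}$)
$22371 - \left(-47 + s{\left(-10 \right)}\right) I{\left(6 \right)} = 22371 - \left(-47 + 3 \left(-10\right)^{2}\right) 6 = 22371 - \left(-47 + 3 \cdot 100\right) 6 = 22371 - \left(-47 + 300\right) 6 = 22371 - 253 \cdot 6 = 22371 - 1518 = 20853$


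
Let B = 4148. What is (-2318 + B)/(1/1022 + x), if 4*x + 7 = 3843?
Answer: 1870260/980099 ≈ 1.9082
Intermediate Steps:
x = 959 (x = -7/4 + (¼)*3843 = -7/4 + 3843/4 = 959)
(-2318 + B)/(1/1022 + x) = (-2318 + 4148)/(1/1022 + 959) = 1830/(1/1022 + 959) = 1830/(980099/1022) = 1830*(1022/980099) = 1870260/980099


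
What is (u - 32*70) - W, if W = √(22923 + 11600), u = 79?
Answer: -2161 - √34523 ≈ -2346.8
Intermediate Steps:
W = √34523 ≈ 185.80
(u - 32*70) - W = (79 - 32*70) - √34523 = (79 - 2240) - √34523 = -2161 - √34523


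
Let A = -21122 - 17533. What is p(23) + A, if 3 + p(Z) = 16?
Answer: -38642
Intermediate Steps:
p(Z) = 13 (p(Z) = -3 + 16 = 13)
A = -38655
p(23) + A = 13 - 38655 = -38642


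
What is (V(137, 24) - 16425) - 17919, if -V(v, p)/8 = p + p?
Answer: -34728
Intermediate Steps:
V(v, p) = -16*p (V(v, p) = -8*(p + p) = -16*p)
(V(137, 24) - 16425) - 17919 = (-16*24 - 16425) - 17919 = (-384 - 16425) - 17919 = -16809 - 17919 = -34728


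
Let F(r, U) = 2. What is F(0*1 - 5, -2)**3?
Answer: 8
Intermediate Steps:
F(0*1 - 5, -2)**3 = 2**3 = 8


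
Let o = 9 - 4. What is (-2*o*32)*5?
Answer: -1600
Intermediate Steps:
o = 5
(-2*o*32)*5 = (-2*5*32)*5 = -10*32*5 = -320*5 = -1600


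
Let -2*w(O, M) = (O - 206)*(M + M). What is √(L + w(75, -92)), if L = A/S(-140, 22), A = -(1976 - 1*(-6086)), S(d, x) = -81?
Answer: 85*I*√134/9 ≈ 109.33*I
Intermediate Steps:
w(O, M) = -M*(-206 + O) (w(O, M) = -(O - 206)*(M + M)/2 = -(-206 + O)*2*M/2 = -M*(-206 + O))
A = -8062 (A = -(1976 + 6086) = -1*8062 = -8062)
L = 8062/81 (L = -8062/(-81) = -8062*(-1/81) = 8062/81 ≈ 99.531)
√(L + w(75, -92)) = √(8062/81 - 92*(206 - 1*75)) = √(8062/81 - 92*(206 - 75)) = √(8062/81 - 92*131) = √(8062/81 - 12052) = √(-968150/81) = 85*I*√134/9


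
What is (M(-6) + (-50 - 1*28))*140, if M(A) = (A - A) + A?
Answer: -11760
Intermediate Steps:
M(A) = A (M(A) = 0 + A = A)
(M(-6) + (-50 - 1*28))*140 = (-6 + (-50 - 1*28))*140 = (-6 + (-50 - 28))*140 = (-6 - 78)*140 = -84*140 = -11760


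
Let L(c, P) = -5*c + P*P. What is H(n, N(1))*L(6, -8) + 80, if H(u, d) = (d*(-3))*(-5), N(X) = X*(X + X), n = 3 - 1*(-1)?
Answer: 1100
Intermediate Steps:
n = 4 (n = 3 + 1 = 4)
N(X) = 2*X² (N(X) = X*(2*X) = 2*X²)
L(c, P) = P² - 5*c (L(c, P) = -5*c + P² = P² - 5*c)
H(u, d) = 15*d (H(u, d) = -3*d*(-5) = 15*d)
H(n, N(1))*L(6, -8) + 80 = (15*(2*1²))*((-8)² - 5*6) + 80 = (15*(2*1))*(64 - 30) + 80 = (15*2)*34 + 80 = 30*34 + 80 = 1020 + 80 = 1100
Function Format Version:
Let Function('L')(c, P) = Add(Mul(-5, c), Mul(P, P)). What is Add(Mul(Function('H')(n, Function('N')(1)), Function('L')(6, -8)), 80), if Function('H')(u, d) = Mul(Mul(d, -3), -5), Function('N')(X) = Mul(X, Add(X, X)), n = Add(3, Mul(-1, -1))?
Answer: 1100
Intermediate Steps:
n = 4 (n = Add(3, 1) = 4)
Function('N')(X) = Mul(2, Pow(X, 2)) (Function('N')(X) = Mul(X, Mul(2, X)) = Mul(2, Pow(X, 2)))
Function('L')(c, P) = Add(Pow(P, 2), Mul(-5, c)) (Function('L')(c, P) = Add(Mul(-5, c), Pow(P, 2)) = Add(Pow(P, 2), Mul(-5, c)))
Function('H')(u, d) = Mul(15, d) (Function('H')(u, d) = Mul(Mul(-3, d), -5) = Mul(15, d))
Add(Mul(Function('H')(n, Function('N')(1)), Function('L')(6, -8)), 80) = Add(Mul(Mul(15, Mul(2, Pow(1, 2))), Add(Pow(-8, 2), Mul(-5, 6))), 80) = Add(Mul(Mul(15, Mul(2, 1)), Add(64, -30)), 80) = Add(Mul(Mul(15, 2), 34), 80) = Add(Mul(30, 34), 80) = Add(1020, 80) = 1100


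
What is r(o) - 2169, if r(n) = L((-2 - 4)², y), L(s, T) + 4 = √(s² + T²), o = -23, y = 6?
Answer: -2173 + 6*√37 ≈ -2136.5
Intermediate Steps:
L(s, T) = -4 + √(T² + s²) (L(s, T) = -4 + √(s² + T²) = -4 + √(T² + s²))
r(n) = -4 + 6*√37 (r(n) = -4 + √(6² + ((-2 - 4)²)²) = -4 + √(36 + ((-6)²)²) = -4 + √(36 + 36²) = -4 + √(36 + 1296) = -4 + √1332 = -4 + 6*√37)
r(o) - 2169 = (-4 + 6*√37) - 2169 = -2173 + 6*√37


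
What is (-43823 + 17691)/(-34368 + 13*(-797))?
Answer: 26132/44729 ≈ 0.58423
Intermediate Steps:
(-43823 + 17691)/(-34368 + 13*(-797)) = -26132/(-34368 - 10361) = -26132/(-44729) = -26132*(-1/44729) = 26132/44729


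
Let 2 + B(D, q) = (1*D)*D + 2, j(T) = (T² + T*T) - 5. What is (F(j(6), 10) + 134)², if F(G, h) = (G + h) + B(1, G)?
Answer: 44944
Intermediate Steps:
j(T) = -5 + 2*T² (j(T) = (T² + T²) - 5 = 2*T² - 5 = -5 + 2*T²)
B(D, q) = D² (B(D, q) = -2 + ((1*D)*D + 2) = -2 + (D*D + 2) = -2 + (D² + 2) = -2 + (2 + D²) = D²)
F(G, h) = 1 + G + h (F(G, h) = (G + h) + 1² = (G + h) + 1 = 1 + G + h)
(F(j(6), 10) + 134)² = ((1 + (-5 + 2*6²) + 10) + 134)² = ((1 + (-5 + 2*36) + 10) + 134)² = ((1 + (-5 + 72) + 10) + 134)² = ((1 + 67 + 10) + 134)² = (78 + 134)² = 212² = 44944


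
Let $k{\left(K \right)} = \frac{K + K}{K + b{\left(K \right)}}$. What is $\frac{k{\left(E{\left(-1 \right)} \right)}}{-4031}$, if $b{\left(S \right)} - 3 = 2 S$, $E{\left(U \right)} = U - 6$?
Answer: $- \frac{7}{36279} \approx -0.00019295$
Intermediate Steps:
$E{\left(U \right)} = -6 + U$ ($E{\left(U \right)} = U - 6 = -6 + U$)
$b{\left(S \right)} = 3 + 2 S$
$k{\left(K \right)} = \frac{2 K}{3 + 3 K}$ ($k{\left(K \right)} = \frac{K + K}{K + \left(3 + 2 K\right)} = \frac{2 K}{3 + 3 K}$)
$\frac{k{\left(E{\left(-1 \right)} \right)}}{-4031} = \frac{\frac{2}{3} \left(-6 - 1\right) \frac{1}{1 - 7}}{-4031} = \frac{2}{3} \left(-7\right) \frac{1}{1 - 7} \left(- \frac{1}{4031}\right) = \frac{2}{3} \left(-7\right) \frac{1}{-6} \left(- \frac{1}{4031}\right) = \frac{2}{3} \left(-7\right) \left(- \frac{1}{6}\right) \left(- \frac{1}{4031}\right) = \frac{7}{9} \left(- \frac{1}{4031}\right) = - \frac{7}{36279}$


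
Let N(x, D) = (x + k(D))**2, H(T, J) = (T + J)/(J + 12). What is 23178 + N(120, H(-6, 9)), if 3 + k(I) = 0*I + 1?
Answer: 37102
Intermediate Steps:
H(T, J) = (J + T)/(12 + J)
k(I) = -2 (k(I) = -3 + (0*I + 1) = -3 + (0 + 1) = -3 + 1 = -2)
N(x, D) = (-2 + x)**2 (N(x, D) = (x - 2)**2 = (-2 + x)**2)
23178 + N(120, H(-6, 9)) = 23178 + (-2 + 120)**2 = 23178 + 118**2 = 23178 + 13924 = 37102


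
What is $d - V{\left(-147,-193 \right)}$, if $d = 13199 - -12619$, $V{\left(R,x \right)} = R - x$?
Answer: $25772$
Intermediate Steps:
$d = 25818$ ($d = 13199 + 12619 = 25818$)
$d - V{\left(-147,-193 \right)} = 25818 - \left(-147 - -193\right) = 25818 - \left(-147 + 193\right) = 25818 - 46 = 25772$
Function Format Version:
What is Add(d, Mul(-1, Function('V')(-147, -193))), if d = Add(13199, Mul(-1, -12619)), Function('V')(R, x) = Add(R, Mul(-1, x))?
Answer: 25772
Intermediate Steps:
d = 25818 (d = Add(13199, 12619) = 25818)
Add(d, Mul(-1, Function('V')(-147, -193))) = Add(25818, Mul(-1, Add(-147, Mul(-1, -193)))) = Add(25818, Mul(-1, Add(-147, 193))) = Add(25818, Mul(-1, 46)) = Add(25818, -46) = 25772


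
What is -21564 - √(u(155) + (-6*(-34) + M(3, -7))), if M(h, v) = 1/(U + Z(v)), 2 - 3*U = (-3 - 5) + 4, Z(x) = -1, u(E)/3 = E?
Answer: -21564 - √670 ≈ -21590.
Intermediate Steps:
u(E) = 3*E
U = 2 (U = ⅔ - ((-3 - 5) + 4)/3 = ⅔ - (-8 + 4)/3 = ⅔ - ⅓*(-4) = ⅔ + 4/3 = 2)
M(h, v) = 1 (M(h, v) = 1/(2 - 1) = 1/1 = 1)
-21564 - √(u(155) + (-6*(-34) + M(3, -7))) = -21564 - √(3*155 + (-6*(-34) + 1)) = -21564 - √(465 + (204 + 1)) = -21564 - √(465 + 205) = -21564 - √670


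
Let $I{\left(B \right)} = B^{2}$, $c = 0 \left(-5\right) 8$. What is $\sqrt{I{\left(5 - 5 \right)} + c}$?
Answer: $0$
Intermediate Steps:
$c = 0$ ($c = 0 \cdot 8 = 0$)
$\sqrt{I{\left(5 - 5 \right)} + c} = \sqrt{\left(5 - 5\right)^{2} + 0} = \sqrt{0^{2} + 0} = \sqrt{0 + 0} = \sqrt{0} = 0$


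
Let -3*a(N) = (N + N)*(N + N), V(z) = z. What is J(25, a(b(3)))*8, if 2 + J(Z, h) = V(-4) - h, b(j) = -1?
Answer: -112/3 ≈ -37.333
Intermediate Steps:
a(N) = -4*N²/3 (a(N) = -(N + N)*(N + N)/3 = -2*N*2*N/3 = -4*N²/3)
J(Z, h) = -6 - h (J(Z, h) = -2 + (-4 - h) = -6 - h)
J(25, a(b(3)))*8 = (-6 - (-4)*(-1)²/3)*8 = (-6 - (-4)/3)*8 = (-6 - 1*(-4/3))*8 = (-6 + 4/3)*8 = -14/3*8 = -112/3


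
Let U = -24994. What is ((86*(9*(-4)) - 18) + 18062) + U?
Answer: -10046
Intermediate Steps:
((86*(9*(-4)) - 18) + 18062) + U = ((86*(9*(-4)) - 18) + 18062) - 24994 = ((86*(-36) - 18) + 18062) - 24994 = ((-3096 - 18) + 18062) - 24994 = (-3114 + 18062) - 24994 = 14948 - 24994 = -10046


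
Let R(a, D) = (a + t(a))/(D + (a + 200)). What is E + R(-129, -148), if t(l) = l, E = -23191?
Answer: -1785449/77 ≈ -23188.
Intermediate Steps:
R(a, D) = 2*a/(200 + D + a) (R(a, D) = (a + a)/(D + (a + 200)) = (2*a)/(D + (200 + a)) = (2*a)/(200 + D + a) = 2*a/(200 + D + a))
E + R(-129, -148) = -23191 + 2*(-129)/(200 - 148 - 129) = -23191 + 2*(-129)/(-77) = -23191 + 2*(-129)*(-1/77) = -23191 + 258/77 = -1785449/77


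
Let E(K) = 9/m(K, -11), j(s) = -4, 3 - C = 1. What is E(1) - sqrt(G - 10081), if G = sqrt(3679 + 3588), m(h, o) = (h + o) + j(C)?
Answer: -9/14 - I*sqrt(10081 - 13*sqrt(43)) ≈ -0.64286 - 99.979*I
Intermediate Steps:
C = 2 (C = 3 - 1*1 = 3 - 1 = 2)
m(h, o) = -4 + h + o (m(h, o) = (h + o) - 4 = -4 + h + o)
G = 13*sqrt(43) (G = sqrt(7267) = 13*sqrt(43) ≈ 85.247)
E(K) = 9/(-15 + K) (E(K) = 9/(-4 + K - 11) = 9/(-15 + K))
E(1) - sqrt(G - 10081) = 9/(-15 + 1) - sqrt(13*sqrt(43) - 10081) = 9/(-14) - sqrt(-10081 + 13*sqrt(43)) = 9*(-1/14) - sqrt(-10081 + 13*sqrt(43)) = -9/14 - sqrt(-10081 + 13*sqrt(43))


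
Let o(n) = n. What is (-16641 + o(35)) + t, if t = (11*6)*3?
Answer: -16408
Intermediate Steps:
t = 198 (t = 66*3 = 198)
(-16641 + o(35)) + t = (-16641 + 35) + 198 = -16606 + 198 = -16408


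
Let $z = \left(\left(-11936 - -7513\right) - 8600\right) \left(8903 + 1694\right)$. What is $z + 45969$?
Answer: $-137958762$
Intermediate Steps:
$z = -138004731$ ($z = \left(\left(-11936 + 7513\right) - 8600\right) 10597 = \left(-4423 - 8600\right) 10597 = \left(-13023\right) 10597 = -138004731$)
$z + 45969 = -138004731 + 45969 = -137958762$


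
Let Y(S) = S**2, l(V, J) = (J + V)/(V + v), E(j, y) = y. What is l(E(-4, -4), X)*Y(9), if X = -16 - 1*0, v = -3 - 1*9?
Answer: 405/4 ≈ 101.25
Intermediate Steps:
v = -12 (v = -3 - 9 = -12)
X = -16 (X = -16 + 0 = -16)
l(V, J) = (J + V)/(-12 + V) (l(V, J) = (J + V)/(V - 12) = (J + V)/(-12 + V))
l(E(-4, -4), X)*Y(9) = ((-16 - 4)/(-12 - 4))*9**2 = (-20/(-16))*81 = -1/16*(-20)*81 = (5/4)*81 = 405/4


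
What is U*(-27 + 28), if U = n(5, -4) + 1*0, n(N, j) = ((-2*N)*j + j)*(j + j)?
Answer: -288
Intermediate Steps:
n(N, j) = 2*j*(j - 2*N*j) (n(N, j) = (-2*N*j + j)*(2*j) = (j - 2*N*j)*(2*j) = 2*j*(j - 2*N*j))
U = -288 (U = (-4)²*(2 - 4*5) + 1*0 = 16*(2 - 20) + 0 = 16*(-18) + 0 = -288 + 0 = -288)
U*(-27 + 28) = -288*(-27 + 28) = -288*1 = -288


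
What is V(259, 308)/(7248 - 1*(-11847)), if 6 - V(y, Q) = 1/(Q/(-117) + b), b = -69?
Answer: 16801/53345065 ≈ 0.00031495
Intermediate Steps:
V(y, Q) = 6 - 1/(-69 - Q/117) (V(y, Q) = 6 - 1/(Q/(-117) - 69) = 6 - 1/(Q*(-1/117) - 69) = 6 - 1/(-Q/117 - 69) = 6 - 1/(-69 - Q/117))
V(259, 308)/(7248 - 1*(-11847)) = (3*(16185 + 2*308)/(8073 + 308))/(7248 - 1*(-11847)) = (3*(16185 + 616)/8381)/(7248 + 11847) = (3*(1/8381)*16801)/19095 = (50403/8381)*(1/19095) = 16801/53345065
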